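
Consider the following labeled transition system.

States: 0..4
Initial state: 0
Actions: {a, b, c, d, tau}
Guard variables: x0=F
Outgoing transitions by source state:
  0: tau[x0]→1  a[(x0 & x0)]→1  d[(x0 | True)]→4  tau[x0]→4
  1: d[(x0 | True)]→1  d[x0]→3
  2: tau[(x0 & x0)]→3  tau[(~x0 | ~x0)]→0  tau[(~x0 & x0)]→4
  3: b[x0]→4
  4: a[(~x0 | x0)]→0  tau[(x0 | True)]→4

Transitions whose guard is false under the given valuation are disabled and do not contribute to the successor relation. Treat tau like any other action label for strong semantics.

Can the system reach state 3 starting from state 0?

Answer: UNREACHABLE

Analysis:
5 transition(s) survive guard evaluation.
L0 = {0}
L1 = {4}  now seen {0,4}
Reachable = {0,4}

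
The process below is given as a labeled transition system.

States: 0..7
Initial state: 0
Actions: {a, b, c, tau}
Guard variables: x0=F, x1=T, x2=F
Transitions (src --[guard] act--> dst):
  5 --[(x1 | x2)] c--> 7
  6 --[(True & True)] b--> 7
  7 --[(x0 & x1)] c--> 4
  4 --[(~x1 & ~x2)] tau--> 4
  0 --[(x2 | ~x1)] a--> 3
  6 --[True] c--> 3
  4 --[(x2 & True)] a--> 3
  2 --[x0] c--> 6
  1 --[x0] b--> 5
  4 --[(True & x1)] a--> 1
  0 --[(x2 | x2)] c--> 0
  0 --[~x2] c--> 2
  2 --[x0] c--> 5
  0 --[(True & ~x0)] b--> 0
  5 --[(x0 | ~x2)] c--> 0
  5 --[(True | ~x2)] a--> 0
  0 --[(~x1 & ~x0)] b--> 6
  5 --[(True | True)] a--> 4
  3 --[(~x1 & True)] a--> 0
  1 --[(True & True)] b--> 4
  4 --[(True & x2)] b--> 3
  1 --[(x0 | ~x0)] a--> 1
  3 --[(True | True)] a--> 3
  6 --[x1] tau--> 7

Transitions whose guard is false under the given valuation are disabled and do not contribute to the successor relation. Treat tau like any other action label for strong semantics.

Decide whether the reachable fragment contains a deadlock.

Answer: DEADLOCK at state 2

Working:
Reach set: {0,2}
  0: b→0  c→2  [deg 2]
  2: ∅  [no exit]
trace reaching 2: c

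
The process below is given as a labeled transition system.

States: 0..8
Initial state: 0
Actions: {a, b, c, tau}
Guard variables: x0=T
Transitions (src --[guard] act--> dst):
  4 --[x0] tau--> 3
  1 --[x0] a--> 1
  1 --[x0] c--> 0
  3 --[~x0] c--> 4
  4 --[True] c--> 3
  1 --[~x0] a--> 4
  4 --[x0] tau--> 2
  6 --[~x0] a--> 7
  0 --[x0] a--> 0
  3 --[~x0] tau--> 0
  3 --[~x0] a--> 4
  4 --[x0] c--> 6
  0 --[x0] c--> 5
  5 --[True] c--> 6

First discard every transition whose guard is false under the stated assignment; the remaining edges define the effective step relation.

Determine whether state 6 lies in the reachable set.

Answer: REACHABLE

Trace:
After dropping false guards: 9 live edges.
depth 0: {0}
depth 1: {5}  cumulative {0,5}
depth 2: {6}  cumulative {0,5,6}
Reachable = {0,5,6}
trace reaching 6: c·c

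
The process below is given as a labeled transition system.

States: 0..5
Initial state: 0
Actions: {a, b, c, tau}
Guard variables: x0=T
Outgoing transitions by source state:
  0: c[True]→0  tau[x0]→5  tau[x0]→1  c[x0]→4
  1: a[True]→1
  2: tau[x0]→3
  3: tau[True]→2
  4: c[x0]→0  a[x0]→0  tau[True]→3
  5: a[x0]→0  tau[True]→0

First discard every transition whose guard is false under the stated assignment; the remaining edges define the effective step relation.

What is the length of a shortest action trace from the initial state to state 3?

BFS to 3:
  Layer 0: {0}
  Layer 1: {1,4,5}
  Layer 2: {3}
depth(3)=2, e.g. c·tau

Answer: 2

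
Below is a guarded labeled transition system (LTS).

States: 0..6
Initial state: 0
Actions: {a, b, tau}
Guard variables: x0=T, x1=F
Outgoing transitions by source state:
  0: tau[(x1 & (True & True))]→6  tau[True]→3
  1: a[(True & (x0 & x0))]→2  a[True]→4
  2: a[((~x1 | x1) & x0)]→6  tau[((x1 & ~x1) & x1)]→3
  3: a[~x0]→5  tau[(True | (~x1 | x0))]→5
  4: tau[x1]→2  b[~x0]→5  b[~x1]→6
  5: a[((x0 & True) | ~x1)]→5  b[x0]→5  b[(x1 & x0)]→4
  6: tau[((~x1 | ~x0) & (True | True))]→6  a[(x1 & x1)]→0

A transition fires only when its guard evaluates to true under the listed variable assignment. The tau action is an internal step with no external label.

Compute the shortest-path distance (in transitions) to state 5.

Answer: 2

Working:
Layered search for 5:
  Layer 0: {0}
  Layer 1: {3}
  Layer 2: {5}
first hit 5 at d=2 via tau·tau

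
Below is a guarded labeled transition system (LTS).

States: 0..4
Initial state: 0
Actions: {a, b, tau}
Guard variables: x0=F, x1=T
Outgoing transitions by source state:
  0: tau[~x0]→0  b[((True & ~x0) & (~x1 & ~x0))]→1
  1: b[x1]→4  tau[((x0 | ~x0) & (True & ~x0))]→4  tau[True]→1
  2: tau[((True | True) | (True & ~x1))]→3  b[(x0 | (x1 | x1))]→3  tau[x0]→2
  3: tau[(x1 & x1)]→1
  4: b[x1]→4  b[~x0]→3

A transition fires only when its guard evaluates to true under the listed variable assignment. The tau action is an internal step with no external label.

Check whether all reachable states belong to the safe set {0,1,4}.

Safe = {0,1,4}
R = {0}
  0: safe

Answer: INVARIANT HOLDS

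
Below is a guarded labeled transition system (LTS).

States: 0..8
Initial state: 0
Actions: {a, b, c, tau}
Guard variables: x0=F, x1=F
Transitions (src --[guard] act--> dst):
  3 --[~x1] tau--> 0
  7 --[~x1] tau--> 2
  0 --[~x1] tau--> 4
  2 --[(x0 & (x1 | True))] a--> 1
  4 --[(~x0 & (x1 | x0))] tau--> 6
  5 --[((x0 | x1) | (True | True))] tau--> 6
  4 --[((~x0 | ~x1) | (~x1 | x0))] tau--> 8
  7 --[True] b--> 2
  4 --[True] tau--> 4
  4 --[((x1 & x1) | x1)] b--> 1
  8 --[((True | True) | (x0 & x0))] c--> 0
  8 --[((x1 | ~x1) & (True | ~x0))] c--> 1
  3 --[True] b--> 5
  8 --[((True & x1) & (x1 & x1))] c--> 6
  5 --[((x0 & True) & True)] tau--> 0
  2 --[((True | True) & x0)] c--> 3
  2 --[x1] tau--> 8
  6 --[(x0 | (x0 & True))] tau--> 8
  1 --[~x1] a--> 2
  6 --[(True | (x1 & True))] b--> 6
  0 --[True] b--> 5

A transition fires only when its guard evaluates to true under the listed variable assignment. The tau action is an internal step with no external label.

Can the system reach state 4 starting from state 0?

Answer: REACHABLE

Working:
13 transition(s) survive guard evaluation.
depth 0: {0}
depth 1: {4,5}  cumulative {0,4,5}
depth 2: {6,8}  cumulative {0,4,5,6,8}
depth 3: {1}  cumulative {0,1,4,5,6,8}
depth 4: {2}  cumulative {0,1,2,4,5,6,8}
R = {0,1,2,4,5,6,8}
trace reaching 4: tau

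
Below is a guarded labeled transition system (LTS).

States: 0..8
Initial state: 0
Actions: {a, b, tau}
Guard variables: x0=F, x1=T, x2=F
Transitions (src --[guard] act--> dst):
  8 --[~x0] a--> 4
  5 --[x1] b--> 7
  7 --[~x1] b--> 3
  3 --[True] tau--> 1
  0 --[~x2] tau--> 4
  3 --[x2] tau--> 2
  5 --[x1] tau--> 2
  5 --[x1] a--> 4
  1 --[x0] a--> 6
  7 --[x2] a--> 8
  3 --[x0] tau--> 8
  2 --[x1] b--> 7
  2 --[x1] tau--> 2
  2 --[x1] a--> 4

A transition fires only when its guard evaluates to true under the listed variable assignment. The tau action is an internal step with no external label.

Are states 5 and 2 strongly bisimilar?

Answer: BISIMILAR

Working:
Refine partition for ~:
  P[0] = {{0,1,2,3,4,5,6,7,8}}
  P[1] = {{0,3},{1,4,6,7},{2,5},{8}}
4 equivalence class(es) (converged in 2)
5∈{2,5}, 2∈{2,5}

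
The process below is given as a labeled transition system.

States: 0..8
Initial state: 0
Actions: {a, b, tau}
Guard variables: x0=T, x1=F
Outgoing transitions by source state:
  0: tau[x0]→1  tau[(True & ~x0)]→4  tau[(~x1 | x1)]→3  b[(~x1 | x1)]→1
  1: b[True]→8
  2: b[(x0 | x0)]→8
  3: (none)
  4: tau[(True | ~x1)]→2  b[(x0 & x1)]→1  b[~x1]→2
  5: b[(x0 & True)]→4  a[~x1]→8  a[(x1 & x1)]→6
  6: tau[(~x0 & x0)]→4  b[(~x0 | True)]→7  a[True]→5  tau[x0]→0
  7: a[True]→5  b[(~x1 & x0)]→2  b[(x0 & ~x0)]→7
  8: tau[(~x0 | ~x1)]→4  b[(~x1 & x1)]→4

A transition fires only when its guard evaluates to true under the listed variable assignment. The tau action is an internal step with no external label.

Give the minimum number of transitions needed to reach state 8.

Answer: 2

Working:
Breadth-first toward 8:
  Layer 0: {0}
  Layer 1: {1,3}
  Layer 2: {8}
first hit 8 at d=2 via b·b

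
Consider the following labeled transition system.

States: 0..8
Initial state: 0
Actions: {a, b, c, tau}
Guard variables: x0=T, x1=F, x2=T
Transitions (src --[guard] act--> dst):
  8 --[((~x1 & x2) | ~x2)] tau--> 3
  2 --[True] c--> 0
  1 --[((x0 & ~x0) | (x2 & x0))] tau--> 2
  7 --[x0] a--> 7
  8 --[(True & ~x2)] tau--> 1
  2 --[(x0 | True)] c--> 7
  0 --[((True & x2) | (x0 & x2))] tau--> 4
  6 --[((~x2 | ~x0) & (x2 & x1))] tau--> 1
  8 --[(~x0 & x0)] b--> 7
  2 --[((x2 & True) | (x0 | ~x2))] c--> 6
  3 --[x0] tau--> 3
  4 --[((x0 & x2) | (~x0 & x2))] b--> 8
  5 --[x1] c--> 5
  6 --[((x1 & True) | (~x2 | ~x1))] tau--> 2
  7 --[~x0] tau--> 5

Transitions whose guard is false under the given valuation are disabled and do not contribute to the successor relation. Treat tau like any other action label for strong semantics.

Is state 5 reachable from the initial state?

Guard filter leaves 10 enabled edge(s).
L0 = {0}
L1 = {4}  now seen {0,4}
L2 = {8}  now seen {0,4,8}
L3 = {3}  now seen {0,3,4,8}
R = {0,3,4,8}

Answer: UNREACHABLE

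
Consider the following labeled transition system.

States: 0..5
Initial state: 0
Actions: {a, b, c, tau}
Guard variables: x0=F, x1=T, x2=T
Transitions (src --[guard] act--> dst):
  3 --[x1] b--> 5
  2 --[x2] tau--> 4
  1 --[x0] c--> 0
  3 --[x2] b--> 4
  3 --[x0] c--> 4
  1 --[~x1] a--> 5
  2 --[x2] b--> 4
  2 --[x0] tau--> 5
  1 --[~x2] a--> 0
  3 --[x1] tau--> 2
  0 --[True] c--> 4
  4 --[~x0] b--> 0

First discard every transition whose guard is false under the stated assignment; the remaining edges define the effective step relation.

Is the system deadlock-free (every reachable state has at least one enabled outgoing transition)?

Reach set: {0,4}
  0: c→4  [deg 1]
  4: b→0  [deg 1]

Answer: DEADLOCK-FREE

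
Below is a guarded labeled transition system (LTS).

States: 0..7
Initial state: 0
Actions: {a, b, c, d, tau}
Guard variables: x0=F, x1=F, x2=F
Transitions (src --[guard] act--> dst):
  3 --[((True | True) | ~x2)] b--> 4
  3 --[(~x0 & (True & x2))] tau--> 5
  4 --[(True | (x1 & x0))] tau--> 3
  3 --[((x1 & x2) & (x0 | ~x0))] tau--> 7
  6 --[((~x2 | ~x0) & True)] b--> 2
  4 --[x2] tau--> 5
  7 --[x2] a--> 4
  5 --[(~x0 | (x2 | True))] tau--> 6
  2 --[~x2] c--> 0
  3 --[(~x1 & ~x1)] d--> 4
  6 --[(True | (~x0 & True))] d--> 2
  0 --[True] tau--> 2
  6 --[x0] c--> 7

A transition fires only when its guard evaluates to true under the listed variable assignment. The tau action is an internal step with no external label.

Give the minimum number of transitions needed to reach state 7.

Answer: UNREACHABLE

Trace:
Breadth-first toward 7:
  depth 0: {0}
  depth 1: {2}
7 never appears.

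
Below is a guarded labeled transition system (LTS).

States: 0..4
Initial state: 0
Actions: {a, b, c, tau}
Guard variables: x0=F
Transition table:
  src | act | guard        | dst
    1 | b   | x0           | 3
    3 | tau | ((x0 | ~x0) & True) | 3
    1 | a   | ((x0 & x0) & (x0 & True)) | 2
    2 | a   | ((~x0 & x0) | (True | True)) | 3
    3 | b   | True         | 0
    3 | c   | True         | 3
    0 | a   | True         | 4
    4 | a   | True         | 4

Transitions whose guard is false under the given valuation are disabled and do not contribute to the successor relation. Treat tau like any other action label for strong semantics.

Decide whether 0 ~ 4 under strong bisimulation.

Answer: BISIMILAR

Analysis:
Compute ~ classes (split until stable):
  round 0: {{0,1,2,3,4}}
  round 1: {{0,2,4},{1},{3}}
  round 2: {{0,4},{1},{2},{3}}
stable after 3 split(s): 4 block(s)
0∈{0,4}, 4∈{0,4}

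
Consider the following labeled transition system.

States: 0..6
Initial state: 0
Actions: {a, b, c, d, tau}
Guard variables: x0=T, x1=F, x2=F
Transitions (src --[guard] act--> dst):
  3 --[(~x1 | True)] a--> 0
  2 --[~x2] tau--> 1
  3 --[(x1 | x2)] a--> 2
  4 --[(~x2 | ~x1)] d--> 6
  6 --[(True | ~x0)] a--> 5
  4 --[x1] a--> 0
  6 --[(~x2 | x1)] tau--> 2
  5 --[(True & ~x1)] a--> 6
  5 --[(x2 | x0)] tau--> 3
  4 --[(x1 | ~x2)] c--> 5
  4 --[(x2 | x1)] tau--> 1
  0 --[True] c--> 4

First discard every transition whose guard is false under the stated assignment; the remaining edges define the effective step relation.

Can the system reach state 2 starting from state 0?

Answer: REACHABLE

Analysis:
Guard filter leaves 9 enabled edge(s).
depth 0: {0}
depth 1: {4}  cumulative {0,4}
depth 2: {5,6}  cumulative {0,4,5,6}
depth 3: {2,3}  cumulative {0,2,3,4,5,6}
depth 4: {1}  cumulative {0,1,2,3,4,5,6}
R = {0,1,2,3,4,5,6}
trace reaching 2: c·d·tau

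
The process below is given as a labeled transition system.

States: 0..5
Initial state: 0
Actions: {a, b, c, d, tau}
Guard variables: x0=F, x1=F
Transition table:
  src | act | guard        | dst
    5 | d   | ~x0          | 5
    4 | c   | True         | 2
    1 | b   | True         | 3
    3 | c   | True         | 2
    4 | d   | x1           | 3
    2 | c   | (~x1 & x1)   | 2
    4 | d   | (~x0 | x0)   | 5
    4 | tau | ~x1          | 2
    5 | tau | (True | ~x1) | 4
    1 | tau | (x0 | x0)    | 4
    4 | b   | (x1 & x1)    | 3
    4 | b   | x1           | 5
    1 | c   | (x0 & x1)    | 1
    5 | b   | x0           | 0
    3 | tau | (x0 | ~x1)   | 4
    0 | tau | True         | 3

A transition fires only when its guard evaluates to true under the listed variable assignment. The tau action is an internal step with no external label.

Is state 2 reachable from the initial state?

After dropping false guards: 9 live edges.
Layer 0: {0}
Layer 1: {3}  now seen {0,3}
Layer 2: {2,4}  now seen {0,2,3,4}
Layer 3: {5}  now seen {0,2,3,4,5}
R = {0,2,3,4,5}
witness 2: tau·c

Answer: REACHABLE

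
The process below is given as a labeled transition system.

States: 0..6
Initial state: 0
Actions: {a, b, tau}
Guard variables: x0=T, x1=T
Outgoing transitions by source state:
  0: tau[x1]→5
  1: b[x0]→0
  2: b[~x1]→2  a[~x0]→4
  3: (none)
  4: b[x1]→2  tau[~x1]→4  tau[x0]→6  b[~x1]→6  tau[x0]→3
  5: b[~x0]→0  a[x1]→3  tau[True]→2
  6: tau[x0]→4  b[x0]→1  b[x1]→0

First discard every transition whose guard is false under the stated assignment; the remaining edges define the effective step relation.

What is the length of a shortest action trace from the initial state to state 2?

Answer: 2

Analysis:
Layered search for 2:
  Layer 0: {0}
  Layer 1: {5}
  Layer 2: {2,3}
first hit 2 at d=2 via tau·tau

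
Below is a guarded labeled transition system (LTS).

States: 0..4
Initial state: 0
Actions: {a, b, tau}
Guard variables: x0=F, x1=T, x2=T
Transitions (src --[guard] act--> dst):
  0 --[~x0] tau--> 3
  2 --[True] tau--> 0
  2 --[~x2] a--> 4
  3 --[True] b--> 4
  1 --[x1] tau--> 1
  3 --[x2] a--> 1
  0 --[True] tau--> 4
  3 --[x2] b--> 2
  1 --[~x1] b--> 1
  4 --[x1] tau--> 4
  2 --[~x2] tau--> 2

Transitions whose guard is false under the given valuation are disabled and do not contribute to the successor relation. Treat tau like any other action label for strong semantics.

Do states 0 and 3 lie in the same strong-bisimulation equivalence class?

Refine partition for ~:
  round 0: {{0,1,2,3,4}}
  round 1: {{0,1,2,4},{3}}
  round 2: {{0},{1,2,4},{3}}
  round 3: {{0},{1,4},{2},{3}}
stable after 4 split(s): 4 block(s)
class of 0: {0}; class of 3: {3}

Answer: NOT BISIMILAR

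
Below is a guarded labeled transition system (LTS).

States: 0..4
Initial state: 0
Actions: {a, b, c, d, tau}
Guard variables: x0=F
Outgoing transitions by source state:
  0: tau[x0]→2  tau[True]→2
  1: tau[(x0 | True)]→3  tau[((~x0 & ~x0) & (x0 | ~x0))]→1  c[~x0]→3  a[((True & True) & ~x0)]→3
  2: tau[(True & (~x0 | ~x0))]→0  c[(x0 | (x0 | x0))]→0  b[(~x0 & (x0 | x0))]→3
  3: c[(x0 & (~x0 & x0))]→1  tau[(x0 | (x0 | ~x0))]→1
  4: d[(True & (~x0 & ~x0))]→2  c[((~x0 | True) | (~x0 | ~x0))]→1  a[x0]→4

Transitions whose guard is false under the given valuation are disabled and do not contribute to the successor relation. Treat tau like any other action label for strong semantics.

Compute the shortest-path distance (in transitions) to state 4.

BFS to 4:
  L0 = {0}
  L1 = {2}
4 never appears.

Answer: UNREACHABLE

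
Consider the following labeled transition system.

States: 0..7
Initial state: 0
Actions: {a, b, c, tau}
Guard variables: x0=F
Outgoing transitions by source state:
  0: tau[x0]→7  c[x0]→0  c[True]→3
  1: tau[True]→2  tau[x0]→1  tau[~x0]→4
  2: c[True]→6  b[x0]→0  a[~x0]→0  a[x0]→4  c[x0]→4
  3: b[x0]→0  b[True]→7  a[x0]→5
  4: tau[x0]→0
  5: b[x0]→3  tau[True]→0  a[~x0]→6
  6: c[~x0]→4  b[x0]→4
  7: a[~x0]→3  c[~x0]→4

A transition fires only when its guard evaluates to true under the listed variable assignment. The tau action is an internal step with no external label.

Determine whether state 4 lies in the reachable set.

After dropping false guards: 11 live edges.
L0 = {0}
L1 = {3}  total {0,3}
L2 = {7}  total {0,3,7}
L3 = {4}  total {0,3,4,7}
Reachable = {0,3,4,7}
witness 4: c·b·c

Answer: REACHABLE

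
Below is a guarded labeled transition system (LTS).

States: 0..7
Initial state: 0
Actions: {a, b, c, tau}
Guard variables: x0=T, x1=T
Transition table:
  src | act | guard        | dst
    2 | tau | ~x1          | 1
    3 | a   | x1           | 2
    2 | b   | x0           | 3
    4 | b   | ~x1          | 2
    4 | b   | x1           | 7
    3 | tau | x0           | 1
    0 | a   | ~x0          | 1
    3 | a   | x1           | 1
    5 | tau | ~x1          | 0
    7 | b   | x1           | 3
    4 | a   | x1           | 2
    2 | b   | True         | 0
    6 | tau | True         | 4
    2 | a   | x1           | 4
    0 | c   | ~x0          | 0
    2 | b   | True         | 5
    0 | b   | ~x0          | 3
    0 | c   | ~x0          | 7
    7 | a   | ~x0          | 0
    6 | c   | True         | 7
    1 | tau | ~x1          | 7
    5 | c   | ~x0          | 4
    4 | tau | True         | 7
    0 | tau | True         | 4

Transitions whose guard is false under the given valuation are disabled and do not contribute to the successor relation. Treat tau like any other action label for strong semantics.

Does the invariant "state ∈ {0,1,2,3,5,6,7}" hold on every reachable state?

Answer: INVARIANT VIOLATED at state 4

Working:
Safe = {0,1,2,3,5,6,7}
R = {0,1,2,3,4,5,7}
  0: ✓
  1: ✓
  2: ✓
  3: ✓
  4: ✗ unsafe
  5: ✓
  7: ✓
counterexample path to 4: tau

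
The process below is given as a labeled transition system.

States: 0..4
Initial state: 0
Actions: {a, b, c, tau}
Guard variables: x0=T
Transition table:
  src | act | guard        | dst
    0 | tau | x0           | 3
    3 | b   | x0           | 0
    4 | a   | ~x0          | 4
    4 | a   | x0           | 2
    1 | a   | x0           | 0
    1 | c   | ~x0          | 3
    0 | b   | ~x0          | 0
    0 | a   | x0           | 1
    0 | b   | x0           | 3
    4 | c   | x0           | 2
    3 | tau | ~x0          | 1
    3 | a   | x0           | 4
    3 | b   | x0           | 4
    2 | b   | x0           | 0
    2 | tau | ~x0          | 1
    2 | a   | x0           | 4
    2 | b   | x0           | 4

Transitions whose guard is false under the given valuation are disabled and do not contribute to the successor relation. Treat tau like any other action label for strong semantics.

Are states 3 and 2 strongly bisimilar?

Answer: BISIMILAR

Working:
Bisimulation quotient by refinement:
  π0 = {{0,1,2,3,4}}
  π1 = {{0},{1},{2,3},{4}}
Fixed point at round 2; 4 class(es).
[3]={2,3}  [2]={2,3}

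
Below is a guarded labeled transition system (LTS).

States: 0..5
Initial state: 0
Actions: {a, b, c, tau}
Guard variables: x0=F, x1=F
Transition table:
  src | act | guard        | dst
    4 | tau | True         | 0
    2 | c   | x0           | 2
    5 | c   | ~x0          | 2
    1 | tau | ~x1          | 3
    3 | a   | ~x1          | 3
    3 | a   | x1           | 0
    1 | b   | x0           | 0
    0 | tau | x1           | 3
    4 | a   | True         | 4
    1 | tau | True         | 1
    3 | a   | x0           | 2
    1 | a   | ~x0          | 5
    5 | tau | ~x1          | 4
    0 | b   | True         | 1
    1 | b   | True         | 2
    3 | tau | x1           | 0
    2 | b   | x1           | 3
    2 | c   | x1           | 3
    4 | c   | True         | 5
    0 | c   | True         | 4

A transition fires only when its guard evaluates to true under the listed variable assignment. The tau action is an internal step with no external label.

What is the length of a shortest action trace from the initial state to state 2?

Answer: 2

Trace:
BFS to 2:
  depth 0: {0}
  depth 1: {1,4}
  depth 2: {2,3,5}
first hit 2 at d=2 via b·b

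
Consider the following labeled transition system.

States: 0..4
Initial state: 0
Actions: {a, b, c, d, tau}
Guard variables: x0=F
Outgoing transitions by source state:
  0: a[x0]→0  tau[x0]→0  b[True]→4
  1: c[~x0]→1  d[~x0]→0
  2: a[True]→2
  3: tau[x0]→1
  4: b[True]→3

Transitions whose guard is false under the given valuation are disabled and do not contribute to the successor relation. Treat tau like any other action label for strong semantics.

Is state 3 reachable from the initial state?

After dropping false guards: 5 live edges.
L0 = {0}
L1 = {4}  cumulative {0,4}
L2 = {3}  cumulative {0,3,4}
Reach set: {0,3,4}
witness 3: b·b

Answer: REACHABLE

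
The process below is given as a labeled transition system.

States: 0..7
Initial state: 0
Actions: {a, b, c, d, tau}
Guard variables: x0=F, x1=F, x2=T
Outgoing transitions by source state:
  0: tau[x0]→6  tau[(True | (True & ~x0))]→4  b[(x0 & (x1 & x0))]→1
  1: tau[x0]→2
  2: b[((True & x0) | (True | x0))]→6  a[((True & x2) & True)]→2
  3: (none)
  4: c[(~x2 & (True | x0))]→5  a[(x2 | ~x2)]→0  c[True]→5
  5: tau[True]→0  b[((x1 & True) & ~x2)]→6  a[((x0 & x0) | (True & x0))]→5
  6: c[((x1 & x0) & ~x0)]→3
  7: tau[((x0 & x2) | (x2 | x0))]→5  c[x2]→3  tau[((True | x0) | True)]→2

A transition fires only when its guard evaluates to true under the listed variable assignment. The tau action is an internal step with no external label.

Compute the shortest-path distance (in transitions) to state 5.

Answer: 2

Trace:
Layered search for 5:
  depth 0: {0}
  depth 1: {4}
  depth 2: {5}
5 enters at depth 2; path tau·c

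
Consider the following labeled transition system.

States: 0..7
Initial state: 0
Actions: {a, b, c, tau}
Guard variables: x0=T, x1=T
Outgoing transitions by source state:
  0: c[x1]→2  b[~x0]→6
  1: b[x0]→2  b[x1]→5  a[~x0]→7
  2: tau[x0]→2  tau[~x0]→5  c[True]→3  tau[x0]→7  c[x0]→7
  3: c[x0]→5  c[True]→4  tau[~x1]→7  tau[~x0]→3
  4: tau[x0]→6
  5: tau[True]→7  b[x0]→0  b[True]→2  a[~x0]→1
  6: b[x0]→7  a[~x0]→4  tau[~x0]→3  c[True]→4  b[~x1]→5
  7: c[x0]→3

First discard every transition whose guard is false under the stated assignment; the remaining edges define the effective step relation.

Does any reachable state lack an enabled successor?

Answer: DEADLOCK-FREE

Trace:
R = {0,2,3,4,5,6,7}
  0: c→2  [1 out]
  2: c→3  c→7  tau→2  tau→7  [4 out]
  3: c→4  c→5  [2 out]
  4: tau→6  [1 out]
  5: b→0  b→2  tau→7  [3 out]
  6: b→7  c→4  [2 out]
  7: c→3  [1 out]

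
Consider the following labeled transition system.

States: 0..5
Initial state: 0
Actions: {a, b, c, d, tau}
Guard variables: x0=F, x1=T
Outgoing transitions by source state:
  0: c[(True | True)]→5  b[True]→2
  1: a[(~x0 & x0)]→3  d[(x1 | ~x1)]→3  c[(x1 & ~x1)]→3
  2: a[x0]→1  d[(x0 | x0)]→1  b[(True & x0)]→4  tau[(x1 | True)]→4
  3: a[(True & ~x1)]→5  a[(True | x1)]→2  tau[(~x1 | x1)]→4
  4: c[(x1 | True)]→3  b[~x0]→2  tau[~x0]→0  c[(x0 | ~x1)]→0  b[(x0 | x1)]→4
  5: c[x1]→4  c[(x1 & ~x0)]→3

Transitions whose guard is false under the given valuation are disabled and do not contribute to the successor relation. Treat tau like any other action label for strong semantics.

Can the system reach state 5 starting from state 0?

After dropping false guards: 12 live edges.
L0 = {0}
L1 = {2,5}  cumulative {0,2,5}
L2 = {3,4}  cumulative {0,2,3,4,5}
Reach set: {0,2,3,4,5}
witness 5: c

Answer: REACHABLE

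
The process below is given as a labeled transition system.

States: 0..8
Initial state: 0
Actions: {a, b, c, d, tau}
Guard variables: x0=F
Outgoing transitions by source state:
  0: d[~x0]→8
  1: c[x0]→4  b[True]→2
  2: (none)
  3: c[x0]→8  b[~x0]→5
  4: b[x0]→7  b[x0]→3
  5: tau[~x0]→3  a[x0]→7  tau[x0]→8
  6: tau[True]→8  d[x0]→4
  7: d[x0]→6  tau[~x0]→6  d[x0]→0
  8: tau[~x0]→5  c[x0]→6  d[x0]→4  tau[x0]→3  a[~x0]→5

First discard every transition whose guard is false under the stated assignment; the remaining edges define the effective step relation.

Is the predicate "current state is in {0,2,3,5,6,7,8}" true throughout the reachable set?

Answer: INVARIANT HOLDS

Analysis:
Safe = {0,2,3,5,6,7,8}
Reachable = {0,3,5,8}
  0: ✓
  3: ✓
  5: ✓
  8: ✓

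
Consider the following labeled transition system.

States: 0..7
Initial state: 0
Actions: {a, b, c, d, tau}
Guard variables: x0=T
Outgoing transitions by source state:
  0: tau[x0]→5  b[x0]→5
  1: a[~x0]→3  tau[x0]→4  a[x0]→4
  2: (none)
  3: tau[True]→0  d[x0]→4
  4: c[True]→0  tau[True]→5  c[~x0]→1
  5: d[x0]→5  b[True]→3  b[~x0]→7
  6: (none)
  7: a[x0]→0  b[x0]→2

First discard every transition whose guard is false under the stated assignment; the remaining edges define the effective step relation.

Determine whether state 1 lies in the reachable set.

12 transition(s) survive guard evaluation.
depth 0: {0}
depth 1: {5}  now seen {0,5}
depth 2: {3}  now seen {0,3,5}
depth 3: {4}  now seen {0,3,4,5}
Reachable = {0,3,4,5}

Answer: UNREACHABLE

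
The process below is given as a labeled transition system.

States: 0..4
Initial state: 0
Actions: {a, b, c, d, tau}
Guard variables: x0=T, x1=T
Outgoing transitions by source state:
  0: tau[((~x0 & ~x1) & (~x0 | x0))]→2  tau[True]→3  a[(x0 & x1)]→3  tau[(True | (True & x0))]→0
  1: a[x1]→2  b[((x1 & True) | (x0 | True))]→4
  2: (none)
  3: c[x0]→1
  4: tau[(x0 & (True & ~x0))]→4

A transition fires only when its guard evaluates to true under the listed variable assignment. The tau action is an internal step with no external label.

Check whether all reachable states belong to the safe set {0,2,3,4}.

Allowed set {0,2,3,4}
Reachable = {0,1,2,3,4}
  0: ✓
  1: ✗ unsafe
  2: ✓
  3: ✓
  4: ✓
witness against invariant: tau·c → 1

Answer: INVARIANT VIOLATED at state 1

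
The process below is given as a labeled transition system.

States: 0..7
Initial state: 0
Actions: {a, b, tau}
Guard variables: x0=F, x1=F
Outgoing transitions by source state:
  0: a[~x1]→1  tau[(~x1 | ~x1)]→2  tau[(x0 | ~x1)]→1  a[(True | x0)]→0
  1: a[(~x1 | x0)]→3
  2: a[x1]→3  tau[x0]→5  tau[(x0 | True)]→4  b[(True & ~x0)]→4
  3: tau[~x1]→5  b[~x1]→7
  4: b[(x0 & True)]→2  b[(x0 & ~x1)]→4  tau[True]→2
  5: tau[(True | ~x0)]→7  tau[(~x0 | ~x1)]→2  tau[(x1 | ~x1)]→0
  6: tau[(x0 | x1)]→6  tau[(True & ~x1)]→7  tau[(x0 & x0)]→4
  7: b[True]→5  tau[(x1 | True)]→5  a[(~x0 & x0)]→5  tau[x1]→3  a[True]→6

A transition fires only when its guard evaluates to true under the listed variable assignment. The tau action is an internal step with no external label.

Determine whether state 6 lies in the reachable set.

After dropping false guards: 17 live edges.
depth 0: {0}
depth 1: {1,2}  cumulative {0,1,2}
depth 2: {3,4}  cumulative {0,1,2,3,4}
depth 3: {5,7}  cumulative {0,1,2,3,4,5,7}
depth 4: {6}  cumulative {0,1,2,3,4,5,6,7}
Reachable = {0,1,2,3,4,5,6,7}
Path to 6: a·a·b·a

Answer: REACHABLE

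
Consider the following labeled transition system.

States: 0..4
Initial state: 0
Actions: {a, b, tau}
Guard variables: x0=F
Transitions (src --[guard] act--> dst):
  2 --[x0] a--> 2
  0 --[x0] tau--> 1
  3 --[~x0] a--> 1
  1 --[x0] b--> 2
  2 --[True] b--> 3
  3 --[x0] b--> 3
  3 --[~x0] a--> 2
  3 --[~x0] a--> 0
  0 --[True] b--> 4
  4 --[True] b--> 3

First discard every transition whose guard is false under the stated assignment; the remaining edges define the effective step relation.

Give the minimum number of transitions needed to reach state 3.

Answer: 2

Trace:
BFS to 3:
  depth 0: {0}
  depth 1: {4}
  depth 2: {3}
first hit 3 at d=2 via b·b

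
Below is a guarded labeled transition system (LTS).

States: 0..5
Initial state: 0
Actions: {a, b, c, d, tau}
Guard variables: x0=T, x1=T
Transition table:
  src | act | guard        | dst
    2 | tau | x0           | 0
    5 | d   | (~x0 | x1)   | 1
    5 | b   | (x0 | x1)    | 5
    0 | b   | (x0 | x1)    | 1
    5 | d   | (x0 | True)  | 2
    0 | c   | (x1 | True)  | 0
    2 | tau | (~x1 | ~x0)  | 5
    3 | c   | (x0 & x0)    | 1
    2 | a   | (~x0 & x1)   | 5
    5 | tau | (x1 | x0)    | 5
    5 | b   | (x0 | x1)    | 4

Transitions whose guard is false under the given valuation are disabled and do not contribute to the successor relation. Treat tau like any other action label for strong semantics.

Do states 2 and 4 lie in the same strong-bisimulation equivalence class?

Compute ~ classes (split until stable):
  round 0: {{0,1,2,3,4,5}}
  round 1: {{0},{1,4},{2},{3},{5}}
Fixed point at round 2; 5 class(es).
[2]={2}  [4]={1,4}

Answer: NOT BISIMILAR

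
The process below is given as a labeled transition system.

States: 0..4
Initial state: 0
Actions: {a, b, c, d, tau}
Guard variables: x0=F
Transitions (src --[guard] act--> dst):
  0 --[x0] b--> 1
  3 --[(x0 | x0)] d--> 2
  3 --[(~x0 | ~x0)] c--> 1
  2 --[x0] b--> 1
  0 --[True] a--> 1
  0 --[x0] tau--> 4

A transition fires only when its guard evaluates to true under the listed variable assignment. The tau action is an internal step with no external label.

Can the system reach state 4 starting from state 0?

Answer: UNREACHABLE

Trace:
2 transition(s) survive guard evaluation.
L0 = {0}
L1 = {1}  total {0,1}
R = {0,1}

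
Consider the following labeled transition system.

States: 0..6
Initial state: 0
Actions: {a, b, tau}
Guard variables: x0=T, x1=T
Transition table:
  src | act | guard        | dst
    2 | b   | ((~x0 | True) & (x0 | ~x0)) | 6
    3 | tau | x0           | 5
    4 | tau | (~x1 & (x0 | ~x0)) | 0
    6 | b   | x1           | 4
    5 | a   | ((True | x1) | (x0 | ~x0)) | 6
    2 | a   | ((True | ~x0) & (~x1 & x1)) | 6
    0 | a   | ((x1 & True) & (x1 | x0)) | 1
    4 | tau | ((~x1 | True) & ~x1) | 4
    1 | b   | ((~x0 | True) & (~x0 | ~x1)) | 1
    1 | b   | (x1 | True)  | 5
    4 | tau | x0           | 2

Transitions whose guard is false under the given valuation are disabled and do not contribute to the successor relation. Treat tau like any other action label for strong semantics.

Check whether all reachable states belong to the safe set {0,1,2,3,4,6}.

Inv-set: {0,1,2,3,4,6}
Reachable = {0,1,2,4,5,6}
  0: ✓
  1: ✓
  2: ✓
  4: ✓
  5: outside
  6: ✓
reach 5 via a·b — violates

Answer: INVARIANT VIOLATED at state 5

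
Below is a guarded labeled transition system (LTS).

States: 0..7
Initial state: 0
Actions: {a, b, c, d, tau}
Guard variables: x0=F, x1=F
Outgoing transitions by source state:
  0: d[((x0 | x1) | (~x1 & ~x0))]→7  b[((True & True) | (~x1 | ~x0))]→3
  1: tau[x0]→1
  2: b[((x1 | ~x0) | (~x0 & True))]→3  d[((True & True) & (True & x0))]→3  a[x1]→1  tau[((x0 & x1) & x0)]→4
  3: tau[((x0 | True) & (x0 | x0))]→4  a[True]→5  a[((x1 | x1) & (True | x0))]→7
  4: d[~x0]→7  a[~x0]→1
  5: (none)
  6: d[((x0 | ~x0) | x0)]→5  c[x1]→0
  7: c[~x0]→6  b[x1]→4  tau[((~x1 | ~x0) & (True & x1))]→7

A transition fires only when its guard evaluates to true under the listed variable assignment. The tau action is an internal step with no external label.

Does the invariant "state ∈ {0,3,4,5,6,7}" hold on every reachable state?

Answer: INVARIANT HOLDS

Analysis:
Inv-set: {0,3,4,5,6,7}
Reach set: {0,3,5,6,7}
  0: safe
  3: safe
  5: safe
  6: safe
  7: safe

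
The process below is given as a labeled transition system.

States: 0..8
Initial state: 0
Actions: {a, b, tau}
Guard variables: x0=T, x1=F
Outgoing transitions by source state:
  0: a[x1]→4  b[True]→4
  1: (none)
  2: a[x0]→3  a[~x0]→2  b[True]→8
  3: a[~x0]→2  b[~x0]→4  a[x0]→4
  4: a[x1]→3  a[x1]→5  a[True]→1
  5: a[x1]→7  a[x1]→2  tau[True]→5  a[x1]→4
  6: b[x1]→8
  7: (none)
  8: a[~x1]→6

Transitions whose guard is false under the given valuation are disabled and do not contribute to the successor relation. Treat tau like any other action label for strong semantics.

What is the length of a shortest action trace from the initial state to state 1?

Breadth-first toward 1:
  depth 0: {0}
  depth 1: {4}
  depth 2: {1}
depth(1)=2, e.g. b·a

Answer: 2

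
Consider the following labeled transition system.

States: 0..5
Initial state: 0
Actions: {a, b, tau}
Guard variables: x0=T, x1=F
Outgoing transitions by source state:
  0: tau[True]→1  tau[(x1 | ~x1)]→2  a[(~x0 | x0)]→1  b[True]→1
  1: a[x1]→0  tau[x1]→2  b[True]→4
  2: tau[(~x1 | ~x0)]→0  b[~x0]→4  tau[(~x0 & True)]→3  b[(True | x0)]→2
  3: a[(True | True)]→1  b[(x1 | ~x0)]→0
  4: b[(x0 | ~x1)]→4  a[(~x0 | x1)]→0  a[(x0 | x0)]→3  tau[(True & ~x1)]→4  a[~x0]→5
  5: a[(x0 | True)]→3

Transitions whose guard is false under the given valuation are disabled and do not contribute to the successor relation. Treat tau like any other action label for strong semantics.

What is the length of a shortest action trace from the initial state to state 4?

Answer: 2

Working:
BFS to 4:
  Layer 0: {0}
  Layer 1: {1,2}
  Layer 2: {4}
depth(4)=2, e.g. a·b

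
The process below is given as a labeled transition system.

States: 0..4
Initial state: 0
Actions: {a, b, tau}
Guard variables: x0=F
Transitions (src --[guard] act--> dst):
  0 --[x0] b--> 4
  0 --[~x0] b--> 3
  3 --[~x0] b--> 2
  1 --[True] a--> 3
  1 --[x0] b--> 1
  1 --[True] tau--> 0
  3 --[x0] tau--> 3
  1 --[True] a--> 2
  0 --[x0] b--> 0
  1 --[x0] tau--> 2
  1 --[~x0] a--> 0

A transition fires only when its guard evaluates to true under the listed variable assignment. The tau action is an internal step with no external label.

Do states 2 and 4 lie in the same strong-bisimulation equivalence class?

Compute ~ classes (split until stable):
  round 0: {{0,1,2,3,4}}
  round 1: {{0,3},{1},{2,4}}
  round 2: {{0},{1},{2,4},{3}}
stable after 3 split(s): 4 block(s)
class of 2: {2,4}; class of 4: {2,4}

Answer: BISIMILAR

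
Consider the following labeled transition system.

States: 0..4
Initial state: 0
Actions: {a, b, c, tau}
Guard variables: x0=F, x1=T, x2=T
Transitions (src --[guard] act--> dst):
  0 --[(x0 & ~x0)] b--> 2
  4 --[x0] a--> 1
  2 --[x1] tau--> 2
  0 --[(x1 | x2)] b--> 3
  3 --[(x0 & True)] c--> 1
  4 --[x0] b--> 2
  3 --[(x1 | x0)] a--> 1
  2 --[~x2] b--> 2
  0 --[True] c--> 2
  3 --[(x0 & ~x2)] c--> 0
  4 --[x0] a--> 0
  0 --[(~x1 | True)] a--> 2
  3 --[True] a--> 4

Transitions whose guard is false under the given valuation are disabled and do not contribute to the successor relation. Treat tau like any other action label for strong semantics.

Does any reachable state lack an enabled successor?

Answer: DEADLOCK at state 1

Analysis:
R = {0,1,2,3,4}
  0: a→2  b→3  c→2  [3 out]
  1: ∅  [STUCK]
  2: tau→2  [1 out]
  3: a→1  a→4  [2 out]
  4: ∅  [STUCK]
Path to 1: b·a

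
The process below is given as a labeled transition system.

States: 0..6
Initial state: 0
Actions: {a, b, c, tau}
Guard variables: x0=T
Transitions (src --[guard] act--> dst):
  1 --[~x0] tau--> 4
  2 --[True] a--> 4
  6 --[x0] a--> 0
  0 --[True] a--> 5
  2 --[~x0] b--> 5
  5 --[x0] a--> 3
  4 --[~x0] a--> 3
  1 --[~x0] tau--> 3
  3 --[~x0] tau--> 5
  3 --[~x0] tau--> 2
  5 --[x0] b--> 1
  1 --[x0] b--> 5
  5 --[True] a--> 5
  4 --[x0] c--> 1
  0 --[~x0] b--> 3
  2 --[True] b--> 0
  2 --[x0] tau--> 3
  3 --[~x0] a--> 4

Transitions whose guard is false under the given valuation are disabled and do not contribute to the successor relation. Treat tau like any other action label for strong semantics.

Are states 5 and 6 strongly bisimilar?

Refine partition for ~:
  P[0] = {{0,1,2,3,4,5,6}}
  P[1] = {{0,6},{1},{2},{3},{4},{5}}
  P[2] = {{0},{1},{2},{3},{4},{5},{6}}
Fixed point at round 3; 7 class(es).
5∈{5}, 6∈{6}

Answer: NOT BISIMILAR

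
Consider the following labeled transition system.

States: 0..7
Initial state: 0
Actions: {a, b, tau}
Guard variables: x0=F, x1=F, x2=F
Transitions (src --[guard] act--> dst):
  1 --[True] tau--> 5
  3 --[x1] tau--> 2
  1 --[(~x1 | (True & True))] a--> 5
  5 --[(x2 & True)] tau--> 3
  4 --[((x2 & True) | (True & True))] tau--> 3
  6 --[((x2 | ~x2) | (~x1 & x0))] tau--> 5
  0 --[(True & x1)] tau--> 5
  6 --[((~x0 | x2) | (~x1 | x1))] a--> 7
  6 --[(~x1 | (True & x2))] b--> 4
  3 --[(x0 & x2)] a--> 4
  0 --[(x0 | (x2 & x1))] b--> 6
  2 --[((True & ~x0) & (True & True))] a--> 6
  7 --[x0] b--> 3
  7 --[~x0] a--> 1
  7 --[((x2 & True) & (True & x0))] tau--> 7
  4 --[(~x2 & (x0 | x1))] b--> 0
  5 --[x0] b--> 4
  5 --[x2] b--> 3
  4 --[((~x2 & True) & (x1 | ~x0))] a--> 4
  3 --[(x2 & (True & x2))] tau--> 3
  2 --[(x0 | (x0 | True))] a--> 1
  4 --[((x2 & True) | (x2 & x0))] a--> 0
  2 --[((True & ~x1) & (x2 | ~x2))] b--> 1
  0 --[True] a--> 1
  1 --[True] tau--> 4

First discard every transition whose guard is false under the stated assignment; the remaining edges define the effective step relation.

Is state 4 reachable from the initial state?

13 transition(s) survive guard evaluation.
Layer 0: {0}
Layer 1: {1}  total {0,1}
Layer 2: {4,5}  total {0,1,4,5}
Layer 3: {3}  total {0,1,3,4,5}
R = {0,1,3,4,5}
Path to 4: a·tau

Answer: REACHABLE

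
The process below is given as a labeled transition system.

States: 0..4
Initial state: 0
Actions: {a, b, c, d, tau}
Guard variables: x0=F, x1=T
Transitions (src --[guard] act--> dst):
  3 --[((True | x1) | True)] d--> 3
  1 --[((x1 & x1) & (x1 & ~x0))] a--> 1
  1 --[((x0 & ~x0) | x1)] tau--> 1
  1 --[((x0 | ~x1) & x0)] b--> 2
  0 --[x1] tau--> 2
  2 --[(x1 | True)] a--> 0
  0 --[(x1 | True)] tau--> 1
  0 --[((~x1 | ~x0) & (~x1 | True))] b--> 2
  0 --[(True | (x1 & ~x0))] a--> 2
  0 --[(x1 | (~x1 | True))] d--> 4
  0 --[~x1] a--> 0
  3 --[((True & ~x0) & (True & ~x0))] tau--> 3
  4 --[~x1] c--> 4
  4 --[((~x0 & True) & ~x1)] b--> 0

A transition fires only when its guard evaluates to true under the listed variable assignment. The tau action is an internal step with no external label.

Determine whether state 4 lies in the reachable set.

Answer: REACHABLE

Analysis:
Guard filter leaves 10 enabled edge(s).
Layer 0: {0}
Layer 1: {1,2,4}  now seen {0,1,2,4}
R = {0,1,2,4}
witness 4: d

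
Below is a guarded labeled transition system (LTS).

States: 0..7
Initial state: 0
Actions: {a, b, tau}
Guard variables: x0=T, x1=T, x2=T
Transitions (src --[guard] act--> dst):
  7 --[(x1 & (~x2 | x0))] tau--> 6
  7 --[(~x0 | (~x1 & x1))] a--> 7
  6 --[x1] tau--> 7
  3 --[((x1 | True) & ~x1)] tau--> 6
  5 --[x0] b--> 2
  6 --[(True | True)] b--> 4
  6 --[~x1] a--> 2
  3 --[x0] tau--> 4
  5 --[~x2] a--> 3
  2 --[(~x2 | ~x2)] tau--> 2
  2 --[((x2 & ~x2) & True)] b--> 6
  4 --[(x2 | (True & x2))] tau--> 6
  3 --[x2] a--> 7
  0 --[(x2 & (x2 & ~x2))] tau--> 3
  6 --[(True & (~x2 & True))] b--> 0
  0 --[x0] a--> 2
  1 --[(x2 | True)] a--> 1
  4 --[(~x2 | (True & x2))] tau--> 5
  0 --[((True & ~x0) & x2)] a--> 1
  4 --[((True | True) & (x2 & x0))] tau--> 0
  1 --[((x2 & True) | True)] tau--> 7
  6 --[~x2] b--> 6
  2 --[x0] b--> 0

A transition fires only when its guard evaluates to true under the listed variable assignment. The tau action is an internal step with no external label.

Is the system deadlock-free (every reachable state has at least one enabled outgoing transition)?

Answer: DEADLOCK-FREE

Trace:
Reachable = {0,2}
  0: a→2  [1 exit(s)]
  2: b→0  [1 exit(s)]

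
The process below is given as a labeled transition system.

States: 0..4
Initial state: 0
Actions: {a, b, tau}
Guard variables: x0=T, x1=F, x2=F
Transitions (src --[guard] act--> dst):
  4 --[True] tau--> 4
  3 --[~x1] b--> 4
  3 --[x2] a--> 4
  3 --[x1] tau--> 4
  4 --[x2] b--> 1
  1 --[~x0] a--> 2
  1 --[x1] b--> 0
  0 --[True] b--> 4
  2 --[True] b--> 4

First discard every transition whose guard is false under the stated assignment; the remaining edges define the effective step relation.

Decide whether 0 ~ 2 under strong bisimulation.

Refine partition for ~:
  P[0] = {{0,1,2,3,4}}
  P[1] = {{0,2,3},{1},{4}}
stable after 2 split(s): 3 block(s)
0∈{0,2,3}, 2∈{0,2,3}

Answer: BISIMILAR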